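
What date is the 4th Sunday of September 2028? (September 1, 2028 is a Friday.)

2028-09-24

September 2028 begins on a Friday, so the first Sunday is September 3 (2 days later).
The 4th Sunday is 3 weeks later: 3 + 21 = 24.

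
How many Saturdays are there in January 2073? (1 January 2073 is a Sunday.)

1 January 2073 is a Sunday; the first Saturday on or after it is 7 January 2073 (6 days later).
From 7 January 2073 to 31 January 2073 is 31 − 7 = 24 days.
24 ÷ 7 = 3 full weeks with remainder 3, so 3 more Saturdays after the first → 4.

4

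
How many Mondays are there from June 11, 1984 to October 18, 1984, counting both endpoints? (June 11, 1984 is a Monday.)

19

June 11, 1984 is a Monday; the first Monday on or after it is June 11, 1984.
From June 11, 1984 to October 18, 1984: 19 + 31 + 31 + 30 + 18 = 129 days (rest of June, July, August, September, October).
129 ÷ 7 = 18 full weeks with remainder 3, so 18 more Mondays after the first → 19.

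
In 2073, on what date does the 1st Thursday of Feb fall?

Feb 2, 2073

The first Thursday of Feb 2073 is Feb 2.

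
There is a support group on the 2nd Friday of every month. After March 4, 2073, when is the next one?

March 10, 2073

March 2073 starts on a Wednesday; its first Friday is the 3rd, so the 2nd Friday is the 10th — March 10, 2073.
March 10, 2073 is after March 4, 2073, so that is the next one.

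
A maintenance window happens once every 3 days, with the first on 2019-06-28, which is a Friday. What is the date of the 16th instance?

The 16th occurrence is 15 intervals after the first: 15 × 3 = 45 days after 2019-06-28.
June has 30 days — 2 days to the end of June leaves 43.
July has 31 days (12 left).
12 days into August → 2019-08-12.

2019-08-12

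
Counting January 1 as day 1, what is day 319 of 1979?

November 15, 1979

January has 31 days (319 − 31 = 288 remain).
February has 28 days (288 − 28 = 260 remain).
March has 31 days (260 − 31 = 229 remain).
April has 30 days (229 − 30 = 199 remain).
May has 31 days (199 − 31 = 168 remain).
June has 30 days (168 − 30 = 138 remain).
July has 31 days (138 − 31 = 107 remain).
August has 31 days (107 − 31 = 76 remain).
September has 30 days (76 − 30 = 46 remain).
October has 31 days (46 − 31 = 15 remain).
15 into November → November 15.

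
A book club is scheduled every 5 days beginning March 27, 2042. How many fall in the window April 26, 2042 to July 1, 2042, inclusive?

14

Occurrences land 5·i days after March 27, 2042 for i = 0, 1, 2, …
April 26, 2042 is 30 days after the start; 30 ÷ 5 = 6 remainder 0. First occurrence in the window: #7 on April 26, 2042 (6×5 = 30 days in).
July 1, 2042 is 96 days after the start; 96 ÷ 5 = 19 remainder 1. Last occurrence in the window: #20 on June 30, 2042.
Occurrences #7 through #20: 14 in total.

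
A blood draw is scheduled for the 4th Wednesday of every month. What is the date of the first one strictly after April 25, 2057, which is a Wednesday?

May 23, 2057

April 2057 starts on a Sunday; its first Wednesday is the 4th, so the 4th Wednesday is the 25th — April 25, 2057.
That is not after April 25, 2057, so look at May 2057.
May 2057 starts on a Tuesday; its first Wednesday is the 2nd, so the 4th Wednesday is the 23rd — May 23, 2057.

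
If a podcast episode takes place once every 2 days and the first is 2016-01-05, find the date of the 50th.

The 50th occurrence is 49 intervals after the first: 49 × 2 = 98 days after 2016-01-05.
January has 31 days — 26 days to the end of January leaves 72.
February has 29 days (43 left).
March has 31 days (12 left).
12 days into April → 2016-04-12.

2016-04-12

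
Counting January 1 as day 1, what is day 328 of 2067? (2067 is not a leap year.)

Jan has 31 days (328 − 31 = 297 remain).
Feb has 28 days (297 − 28 = 269 remain).
Mar has 31 days (269 − 31 = 238 remain).
Apr has 30 days (238 − 30 = 208 remain).
May has 31 days (208 − 31 = 177 remain).
Jun has 30 days (177 − 30 = 147 remain).
Jul has 31 days (147 − 31 = 116 remain).
Aug has 31 days (116 − 31 = 85 remain).
Sep has 30 days (85 − 30 = 55 remain).
Oct has 31 days (55 − 31 = 24 remain).
24 into Nov → Nov 24.

Nov 24, 2067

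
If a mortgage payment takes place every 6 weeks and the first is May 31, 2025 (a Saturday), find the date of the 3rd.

The 3rd occurrence is 2 intervals after the first: 2 × 42 = 84 days after May 31, 2025.
May has 31 days — 0 days to the end of May leaves 84.
Jun has 30 days (54 left).
Jul has 31 days (23 left).
23 days into Aug → Aug 23, 2025.

Aug 23, 2025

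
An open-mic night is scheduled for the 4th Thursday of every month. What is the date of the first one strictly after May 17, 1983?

May 26, 1983

May 1983 starts on a Sunday; its first Thursday is the 5th, so the 4th Thursday is the 26th — May 26, 1983.
May 26, 1983 is after May 17, 1983, so that is the next one.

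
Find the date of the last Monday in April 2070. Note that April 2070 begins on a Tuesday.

28 April 2070

April 2070 begins on a Tuesday, so the first Monday is April 7 (6 days later).
April 2070 has 30 days. Adding weeks: 7, 14, 21, 28 — the last one ≤ 30 is the 28th.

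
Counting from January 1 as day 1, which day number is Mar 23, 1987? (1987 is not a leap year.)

82

Days in months before Mar: 31 + 28 = 59.
Plus 23 days into Mar → day 82.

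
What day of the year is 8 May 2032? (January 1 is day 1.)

Days in months before May: 31 + 29 + 31 + 30 = 121.
Plus 8 days into May → day 129.

129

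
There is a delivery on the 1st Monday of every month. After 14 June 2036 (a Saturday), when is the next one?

June 2036 starts on a Sunday, so its 1st Monday is 2 June 2036 (1 day in).
That is not after 14 June 2036, so look at July 2036.
July 2036 starts on a Tuesday, so its 1st Monday is 7 July 2036 (6 days in).

7 July 2036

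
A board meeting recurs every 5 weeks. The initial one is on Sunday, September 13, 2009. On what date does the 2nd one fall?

The 2nd occurrence is 1 interval after the first: 1 × 35 = 35 days after September 13, 2009.
September has 30 days — 17 days to the end of September leaves 18.
18 days into October → October 18, 2009.

October 18, 2009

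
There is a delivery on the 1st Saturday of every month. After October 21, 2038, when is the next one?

October 2038 starts on a Friday, so its 1st Saturday is October 2, 2038 (1 day in).
That is not after October 21, 2038, so look at November 2038.
November 2038 starts on a Monday, so its 1st Saturday is November 6, 2038 (5 days in).

November 6, 2038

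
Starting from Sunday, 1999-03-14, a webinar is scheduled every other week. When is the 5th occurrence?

The 5th occurrence is 4 intervals after the first: 4 × 14 = 56 days after 1999-03-14.
March has 31 days — 17 days to the end of March leaves 39.
April has 30 days (9 left).
9 days into May → 1999-05-09.

1999-05-09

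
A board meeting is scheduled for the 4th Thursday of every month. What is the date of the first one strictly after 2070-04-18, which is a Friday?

April 2070 starts on a Tuesday; its first Thursday is the 3rd, so the 4th Thursday is the 24th — 2070-04-24.
2070-04-24 is after 2070-04-18, so that is the next one.

2070-04-24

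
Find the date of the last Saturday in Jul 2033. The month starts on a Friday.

Jul 2033 begins on a Friday, so the first Saturday is Jul 2 (1 day later).
Jul 2033 has 31 days. Adding weeks: 2, 9, 16, 23, 30 — the last one ≤ 31 is the 30th.

Jul 30, 2033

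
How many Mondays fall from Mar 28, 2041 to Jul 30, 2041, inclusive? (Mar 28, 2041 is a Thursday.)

18

Mar 28, 2041 is a Thursday; the first Monday on or after it is Apr 1, 2041 (4 days later).
From Apr 1, 2041 to Jul 30, 2041: 29 + 31 + 30 + 30 = 120 days (rest of Apr, May, Jun, Jul).
120 ÷ 7 = 17 full weeks with remainder 1, so 17 more Mondays after the first → 18.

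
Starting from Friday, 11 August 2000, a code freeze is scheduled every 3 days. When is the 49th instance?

2 January 2001

The 49th occurrence is 48 intervals after the first: 48 × 3 = 144 days after 11 August 2000.
August has 31 days — 20 days to the end of August leaves 124.
September has 30 days (94 left).
October has 31 days (63 left).
November has 30 days (33 left).
December has 31 days (2 left).
2 days into January → 2 January 2001.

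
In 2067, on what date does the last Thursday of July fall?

July 2067 begins on a Friday, so the first Thursday is July 7 (6 days later).
July 2067 has 31 days. Adding weeks: 7, 14, 21, 28 — the last one ≤ 31 is the 28th.

2067-07-28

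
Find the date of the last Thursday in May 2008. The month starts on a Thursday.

May 2008 begins on a Thursday, so the first Thursday is May 1.
May 2008 has 31 days. Adding weeks: 1, 8, 15, 22, 29 — the last one ≤ 31 is the 29th.

May 29, 2008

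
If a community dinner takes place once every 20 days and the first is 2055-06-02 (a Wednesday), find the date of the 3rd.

The 3rd occurrence is 2 intervals after the first: 2 × 20 = 40 days after 2055-06-02.
June has 30 days — 28 days to the end of June leaves 12.
12 days into July → 2055-07-12.

2055-07-12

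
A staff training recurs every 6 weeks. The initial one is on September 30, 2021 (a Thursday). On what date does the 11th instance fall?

The 11th occurrence is 10 intervals after the first: 10 × 42 = 420 days after September 30, 2021.
September has 30 days — 0 days to the end of September leaves 420.
From end of September to end of 2021 is 92 days (328 left).
January has 31 days (297 left).
February has 28 days (269 left).
March has 31 days (238 left).
April has 30 days (208 left).
May has 31 days (177 left).
June has 30 days (147 left).
July has 31 days (116 left).
August has 31 days (85 left).
September has 30 days (55 left).
October has 31 days (24 left).
24 days into November → November 24, 2022.

November 24, 2022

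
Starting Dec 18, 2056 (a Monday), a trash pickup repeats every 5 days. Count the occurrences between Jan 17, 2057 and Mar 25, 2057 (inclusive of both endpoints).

Occurrences land 5·i days after Dec 18, 2056 for i = 0, 1, 2, …
Jan 17, 2057 is 30 days after the start; 30 ÷ 5 = 6 remainder 0. First occurrence in the window: #7 on Jan 17, 2057 (6×5 = 30 days in).
Mar 25, 2057 is 97 days after the start; 97 ÷ 5 = 19 remainder 2. Last occurrence in the window: #20 on Mar 23, 2057.
Occurrences #7 through #20: 14 in total.

14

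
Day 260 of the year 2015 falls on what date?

September 17, 2015

January has 31 days (260 − 31 = 229 remain).
February has 28 days (229 − 28 = 201 remain).
March has 31 days (201 − 31 = 170 remain).
April has 30 days (170 − 30 = 140 remain).
May has 31 days (140 − 31 = 109 remain).
June has 30 days (109 − 30 = 79 remain).
July has 31 days (79 − 31 = 48 remain).
August has 31 days (48 − 31 = 17 remain).
17 into September → September 17.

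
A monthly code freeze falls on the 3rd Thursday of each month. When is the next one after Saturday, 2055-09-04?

September 2055 starts on a Wednesday; its first Thursday is the 2nd, so the 3rd Thursday is the 16th — 2055-09-16.
2055-09-16 is after 2055-09-04, so that is the next one.

2055-09-16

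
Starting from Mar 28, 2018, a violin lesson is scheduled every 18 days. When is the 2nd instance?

The 2nd occurrence is 1 interval after the first: 1 × 18 = 18 days after Mar 28, 2018.
Mar has 31 days — 3 days to the end of Mar leaves 15.
15 days into Apr → Apr 15, 2018.

Apr 15, 2018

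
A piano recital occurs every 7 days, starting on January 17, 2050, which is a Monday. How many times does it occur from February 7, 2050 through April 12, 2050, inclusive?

Occurrences land 7·i days after January 17, 2050 for i = 0, 1, 2, …
February 7, 2050 is 21 days after the start; 21 ÷ 7 = 3 remainder 0. First occurrence in the window: #4 on February 7, 2050 (3×7 = 21 days in).
April 12, 2050 is 85 days after the start; 85 ÷ 7 = 12 remainder 1. Last occurrence in the window: #13 on April 11, 2050.
Occurrences #4 through #13: 10 in total.

10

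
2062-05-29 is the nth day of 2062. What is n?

Days in months before May: 31 + 28 + 31 + 30 = 120.
Plus 29 days into May → day 149.

149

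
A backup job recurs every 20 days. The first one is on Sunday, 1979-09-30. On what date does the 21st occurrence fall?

1980-11-03

The 21st occurrence is 20 intervals after the first: 20 × 20 = 400 days after 1979-09-30.
September has 30 days — 0 days to the end of September leaves 400.
October has 31 days (369 left).
November has 30 days (339 left).
December has 31 days (308 left).
January has 31 days (277 left).
February has 29 days (248 left).
March has 31 days (217 left).
April has 30 days (187 left).
May has 31 days (156 left).
June has 30 days (126 left).
July has 31 days (95 left).
August has 31 days (64 left).
September has 30 days (34 left).
October has 31 days (3 left).
3 days into November → 1980-11-03.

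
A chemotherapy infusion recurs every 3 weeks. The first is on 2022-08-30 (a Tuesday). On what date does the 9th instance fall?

The 9th occurrence is 8 intervals after the first: 8 × 21 = 168 days after 2022-08-30.
August has 31 days — 1 day to the end of August leaves 167.
September has 30 days (137 left).
October has 31 days (106 left).
November has 30 days (76 left).
December has 31 days (45 left).
January has 31 days (14 left).
14 days into February → 2023-02-14.

2023-02-14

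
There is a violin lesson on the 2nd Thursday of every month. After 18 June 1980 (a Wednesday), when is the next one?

10 July 1980

June 1980 starts on a Sunday; its first Thursday is the 5th, so the 2nd Thursday is the 12th — 12 June 1980.
That is not after 18 June 1980, so look at July 1980.
July 1980 starts on a Tuesday; its first Thursday is the 3rd, so the 2nd Thursday is the 10th — 10 July 1980.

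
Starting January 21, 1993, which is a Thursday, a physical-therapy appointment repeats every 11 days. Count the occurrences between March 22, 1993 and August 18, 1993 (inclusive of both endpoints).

14

Occurrences land 11·i days after January 21, 1993 for i = 0, 1, 2, …
March 22, 1993 is 60 days after the start; 60 ÷ 11 = 5 remainder 5; since the remainder is 5, round up to i = 6. First occurrence in the window: #7 on March 28, 1993 (6×11 = 66 days in).
August 18, 1993 is 209 days after the start; 209 ÷ 11 = 19 remainder 0. Last occurrence in the window: #20 on August 18, 1993.
Occurrences #7 through #20: 14 in total.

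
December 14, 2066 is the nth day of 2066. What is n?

Days in months before December: 31 + 28 + 31 + 30 + 31 + 30 + 31 + 31 + 30 + 31 + 30 = 334.
Plus 14 days into December → day 348.

348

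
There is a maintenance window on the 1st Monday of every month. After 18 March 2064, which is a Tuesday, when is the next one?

March 2064 starts on a Saturday, so its 1st Monday is 3 March 2064 (2 days in).
That is not after 18 March 2064, so look at April 2064.
April 2064 starts on a Tuesday, so its 1st Monday is 7 April 2064 (6 days in).

7 April 2064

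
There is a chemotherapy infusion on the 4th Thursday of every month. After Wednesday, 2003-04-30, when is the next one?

April 2003 starts on a Tuesday; its first Thursday is the 3rd, so the 4th Thursday is the 24th — 2003-04-24.
That is not after 2003-04-30, so look at May 2003.
May 2003 starts on a Thursday; its first Thursday is the 1st, so the 4th Thursday is the 22nd — 2003-05-22.

2003-05-22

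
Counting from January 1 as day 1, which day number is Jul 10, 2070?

191

Days in months before Jul: 31 + 28 + 31 + 30 + 31 + 30 = 181.
Plus 10 days into Jul → day 191.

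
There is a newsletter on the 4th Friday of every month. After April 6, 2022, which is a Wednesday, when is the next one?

April 2022 starts on a Friday; its first Friday is the 1st, so the 4th Friday is the 22nd — April 22, 2022.
April 22, 2022 is after April 6, 2022, so that is the next one.

April 22, 2022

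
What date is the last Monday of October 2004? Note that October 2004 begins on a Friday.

October 2004 begins on a Friday, so the first Monday is October 4 (3 days later).
October 2004 has 31 days. Adding weeks: 4, 11, 18, 25 — the last one ≤ 31 is the 25th.

25 October 2004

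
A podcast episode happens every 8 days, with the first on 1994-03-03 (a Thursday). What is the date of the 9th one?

1994-05-06

The 9th occurrence is 8 intervals after the first: 8 × 8 = 64 days after 1994-03-03.
March has 31 days — 28 days to the end of March leaves 36.
April has 30 days (6 left).
6 days into May → 1994-05-06.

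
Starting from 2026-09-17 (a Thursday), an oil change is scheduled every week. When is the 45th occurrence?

2027-07-22

The 45th occurrence is 44 intervals after the first: 44 × 7 = 308 days after 2026-09-17.
September has 30 days — 13 days to the end of September leaves 295.
October has 31 days (264 left).
November has 30 days (234 left).
December has 31 days (203 left).
January has 31 days (172 left).
February has 28 days (144 left).
March has 31 days (113 left).
April has 30 days (83 left).
May has 31 days (52 left).
June has 30 days (22 left).
22 days into July → 2027-07-22.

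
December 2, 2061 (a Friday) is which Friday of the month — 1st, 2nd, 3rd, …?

1st

Day 2 falls in week ⌈2/7⌉ of the month.
Days 1–7 hold the 1st Friday, 8–14 the 2nd, 15–21 the 3rd, 22–28 the 4th, 29–31 the 5th.
2 is in the range for the 1st.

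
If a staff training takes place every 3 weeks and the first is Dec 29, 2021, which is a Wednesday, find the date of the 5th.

Mar 23, 2022

The 5th occurrence is 4 intervals after the first: 4 × 21 = 84 days after Dec 29, 2021.
Dec has 31 days — 2 days to the end of Dec leaves 82.
Jan has 31 days (51 left).
Feb has 28 days (23 left).
23 days into Mar → Mar 23, 2022.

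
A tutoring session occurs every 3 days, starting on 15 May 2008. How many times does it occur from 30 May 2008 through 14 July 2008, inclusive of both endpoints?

Occurrences land 3·i days after 15 May 2008 for i = 0, 1, 2, …
30 May 2008 is 15 days after the start; 15 ÷ 3 = 5 remainder 0. First occurrence in the window: #6 on 30 May 2008 (5×3 = 15 days in).
14 July 2008 is 60 days after the start; 60 ÷ 3 = 20 remainder 0. Last occurrence in the window: #21 on 14 July 2008.
Occurrences #6 through #21: 16 in total.

16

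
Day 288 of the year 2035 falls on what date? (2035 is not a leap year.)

Oct 15, 2035

Jan has 31 days (288 − 31 = 257 remain).
Feb has 28 days (257 − 28 = 229 remain).
Mar has 31 days (229 − 31 = 198 remain).
Apr has 30 days (198 − 30 = 168 remain).
May has 31 days (168 − 31 = 137 remain).
Jun has 30 days (137 − 30 = 107 remain).
Jul has 31 days (107 − 31 = 76 remain).
Aug has 31 days (76 − 31 = 45 remain).
Sep has 30 days (45 − 30 = 15 remain).
15 into Oct → Oct 15.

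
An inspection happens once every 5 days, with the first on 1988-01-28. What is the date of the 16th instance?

1988-04-12

The 16th occurrence is 15 intervals after the first: 15 × 5 = 75 days after 1988-01-28.
January has 31 days — 3 days to the end of January leaves 72.
February has 29 days (43 left).
March has 31 days (12 left).
12 days into April → 1988-04-12.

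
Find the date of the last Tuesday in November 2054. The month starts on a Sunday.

24 November 2054

November 2054 begins on a Sunday, so the first Tuesday is November 3 (2 days later).
November 2054 has 30 days. Adding weeks: 3, 10, 17, 24 — the last one ≤ 30 is the 24th.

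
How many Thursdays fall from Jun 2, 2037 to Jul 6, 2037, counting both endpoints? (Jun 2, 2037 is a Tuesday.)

Jun 2, 2037 is a Tuesday; the first Thursday on or after it is Jun 4, 2037 (2 days later).
From Jun 4, 2037 to Jul 6, 2037: 26 + 6 = 32 days (rest of Jun, Jul).
32 ÷ 7 = 4 full weeks with remainder 4, so 4 more Thursdays after the first → 5.

5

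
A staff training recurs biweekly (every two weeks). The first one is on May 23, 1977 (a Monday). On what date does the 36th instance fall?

September 25, 1978

The 36th occurrence is 35 intervals after the first: 35 × 14 = 490 days after May 23, 1977.
May has 31 days — 8 days to the end of May leaves 482.
From end of May to end of 1977 is 214 days (268 left).
January has 31 days (237 left).
February has 28 days (209 left).
March has 31 days (178 left).
April has 30 days (148 left).
May has 31 days (117 left).
June has 30 days (87 left).
July has 31 days (56 left).
August has 31 days (25 left).
25 days into September → September 25, 1978.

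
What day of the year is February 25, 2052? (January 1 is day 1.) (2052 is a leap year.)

Days in months before February: 31 = 31.
Plus 25 days into February → day 56.

56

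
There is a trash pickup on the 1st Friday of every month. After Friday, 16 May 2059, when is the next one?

6 June 2059

May 2059 starts on a Thursday, so its 1st Friday is 2 May 2059 (1 day in).
That is not after 16 May 2059, so look at June 2059.
June 2059 starts on a Sunday, so its 1st Friday is 6 June 2059 (5 days in).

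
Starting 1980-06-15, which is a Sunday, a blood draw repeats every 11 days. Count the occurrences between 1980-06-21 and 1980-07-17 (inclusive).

Occurrences land 11·i days after 1980-06-15 for i = 0, 1, 2, …
1980-06-21 is 6 days after the start; 6 ÷ 11 = 0 remainder 6; since the remainder is 6, round up to i = 1. First occurrence in the window: #2 on 1980-06-26 (1×11 = 11 days in).
1980-07-17 is 32 days after the start; 32 ÷ 11 = 2 remainder 10. Last occurrence in the window: #3 on 1980-07-07.
Occurrences #2 through #3: 2 in total.

2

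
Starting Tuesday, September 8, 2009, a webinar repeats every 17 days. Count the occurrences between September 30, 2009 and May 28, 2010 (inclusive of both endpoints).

Occurrences land 17·i days after September 8, 2009 for i = 0, 1, 2, …
September 30, 2009 is 22 days after the start; 22 ÷ 17 = 1 remainder 5; since the remainder is 5, round up to i = 2. First occurrence in the window: #3 on October 12, 2009 (2×17 = 34 days in).
May 28, 2010 is 262 days after the start; 262 ÷ 17 = 15 remainder 7. Last occurrence in the window: #16 on May 21, 2010.
Occurrences #3 through #16: 14 in total.

14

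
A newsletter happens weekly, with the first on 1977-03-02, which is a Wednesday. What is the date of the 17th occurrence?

The 17th occurrence is 16 intervals after the first: 16 × 7 = 112 days after 1977-03-02.
March has 31 days — 29 days to the end of March leaves 83.
April has 30 days (53 left).
May has 31 days (22 left).
22 days into June → 1977-06-22.

1977-06-22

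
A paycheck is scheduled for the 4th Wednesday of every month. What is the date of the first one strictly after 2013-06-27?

2013-07-24

June 2013 starts on a Saturday; its first Wednesday is the 5th, so the 4th Wednesday is the 26th — 2013-06-26.
That is not after 2013-06-27, so look at July 2013.
July 2013 starts on a Monday; its first Wednesday is the 3rd, so the 4th Wednesday is the 24th — 2013-07-24.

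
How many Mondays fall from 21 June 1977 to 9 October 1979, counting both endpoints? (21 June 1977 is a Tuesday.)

120

21 June 1977 is a Tuesday; the first Monday on or after it is 27 June 1977 (6 days later).
From 27 June 1977 to 9 October 1979: 187 + 365 + 282 = 834 days (rest of 1977, 1978, to 9 October 1979 in 1979).
834 ÷ 7 = 119 full weeks with remainder 1, so 119 more Mondays after the first → 120.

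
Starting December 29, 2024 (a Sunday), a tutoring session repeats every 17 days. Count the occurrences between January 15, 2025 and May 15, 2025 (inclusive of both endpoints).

8

Occurrences land 17·i days after December 29, 2024 for i = 0, 1, 2, …
January 15, 2025 is 17 days after the start; 17 ÷ 17 = 1 remainder 0. First occurrence in the window: #2 on January 15, 2025 (1×17 = 17 days in).
May 15, 2025 is 137 days after the start; 137 ÷ 17 = 8 remainder 1. Last occurrence in the window: #9 on May 14, 2025.
Occurrences #2 through #9: 8 in total.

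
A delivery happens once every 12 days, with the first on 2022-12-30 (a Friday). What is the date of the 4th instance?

The 4th occurrence is 3 intervals after the first: 3 × 12 = 36 days after 2022-12-30.
December has 31 days — 1 day to the end of December leaves 35.
January has 31 days (4 left).
4 days into February → 2023-02-04.

2023-02-04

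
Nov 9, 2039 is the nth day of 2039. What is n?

Days in months before Nov: 31 + 28 + 31 + 30 + 31 + 30 + 31 + 31 + 30 + 31 = 304.
Plus 9 days into Nov → day 313.

313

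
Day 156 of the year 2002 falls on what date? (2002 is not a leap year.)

January has 31 days (156 − 31 = 125 remain).
February has 28 days (125 − 28 = 97 remain).
March has 31 days (97 − 31 = 66 remain).
April has 30 days (66 − 30 = 36 remain).
May has 31 days (36 − 31 = 5 remain).
5 into June → June 5.

5 June 2002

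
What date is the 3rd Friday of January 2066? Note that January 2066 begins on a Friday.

2066-01-15

January 2066 begins on a Friday, so the first Friday is January 1.
The 3rd Friday is 2 weeks later: 1 + 14 = 15.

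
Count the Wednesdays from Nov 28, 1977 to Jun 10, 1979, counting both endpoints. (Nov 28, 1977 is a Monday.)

Nov 28, 1977 is a Monday; the first Wednesday on or after it is Nov 30, 1977 (2 days later).
From Nov 30, 1977 to Jun 10, 1979: 31 + 365 + 161 = 557 days (rest of 1977, 1978, to Jun 10, 1979 in 1979).
557 ÷ 7 = 79 full weeks with remainder 4, so 79 more Wednesdays after the first → 80.

80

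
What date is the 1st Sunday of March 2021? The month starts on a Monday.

March 7, 2021

March 2021 begins on a Monday, so the first Sunday is March 7 (6 days later).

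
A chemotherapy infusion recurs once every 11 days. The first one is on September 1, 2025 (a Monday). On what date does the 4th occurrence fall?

October 4, 2025

The 4th occurrence is 3 intervals after the first: 3 × 11 = 33 days after September 1, 2025.
September has 30 days — 29 days to the end of September leaves 4.
4 days into October → October 4, 2025.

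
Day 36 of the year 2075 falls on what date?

January has 31 days (36 − 31 = 5 remain).
5 into February → February 5.

2075-02-05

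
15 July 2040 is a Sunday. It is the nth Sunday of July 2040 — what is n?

Day 15 falls in week ⌈15/7⌉ of the month.
Days 1–7 hold the 1st Sunday, 8–14 the 2nd, 15–21 the 3rd, 22–28 the 4th, 29–31 the 5th.
15 is in the range for the 3rd.

3rd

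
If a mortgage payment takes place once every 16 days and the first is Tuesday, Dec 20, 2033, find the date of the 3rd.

The 3rd occurrence is 2 intervals after the first: 2 × 16 = 32 days after Dec 20, 2033.
Dec has 31 days — 11 days to the end of Dec leaves 21.
21 days into Jan → Jan 21, 2034.

Jan 21, 2034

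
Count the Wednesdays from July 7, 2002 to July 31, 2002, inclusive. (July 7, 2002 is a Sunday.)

July 7, 2002 is a Sunday; the first Wednesday on or after it is July 10, 2002 (3 days later).
From July 10, 2002 to July 31, 2002 is 31 − 10 = 21 days.
21 ÷ 7 = 3 full weeks with remainder 0, so 3 more Wednesdays after the first → 4.

4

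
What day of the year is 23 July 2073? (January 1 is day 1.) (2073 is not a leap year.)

204

Days in months before July: 31 + 28 + 31 + 30 + 31 + 30 = 181.
Plus 23 days into July → day 204.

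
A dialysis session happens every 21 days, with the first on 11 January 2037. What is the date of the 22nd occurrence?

28 March 2038

The 22nd occurrence is 21 intervals after the first: 21 × 21 = 441 days after 11 January 2037.
January has 31 days — 20 days to the end of January leaves 421.
From end of January to end of 2037 is 334 days (87 left).
January has 31 days (56 left).
February has 28 days (28 left).
28 days into March → 28 March 2038.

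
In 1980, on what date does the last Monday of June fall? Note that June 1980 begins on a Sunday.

June 1980 begins on a Sunday, so the first Monday is June 2 (1 day later).
June 1980 has 30 days. Adding weeks: 2, 9, 16, 23, 30 — the last one ≤ 30 is the 30th.

30 June 1980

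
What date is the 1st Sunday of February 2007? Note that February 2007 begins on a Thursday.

4 February 2007

February 2007 begins on a Thursday, so the first Sunday is February 4 (3 days later).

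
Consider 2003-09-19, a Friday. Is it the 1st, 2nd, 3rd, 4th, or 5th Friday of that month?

Day 19 falls in week ⌈19/7⌉ of the month.
Days 1–7 hold the 1st Friday, 8–14 the 2nd, 15–21 the 3rd, 22–28 the 4th, 29–31 the 5th.
19 is in the range for the 3rd.

3rd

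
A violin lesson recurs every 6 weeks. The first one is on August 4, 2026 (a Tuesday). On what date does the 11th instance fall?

The 11th occurrence is 10 intervals after the first: 10 × 42 = 420 days after August 4, 2026.
August has 31 days — 27 days to the end of August leaves 393.
September has 30 days (363 left).
October has 31 days (332 left).
November has 30 days (302 left).
December has 31 days (271 left).
January has 31 days (240 left).
February has 28 days (212 left).
March has 31 days (181 left).
April has 30 days (151 left).
May has 31 days (120 left).
June has 30 days (90 left).
July has 31 days (59 left).
August has 31 days (28 left).
28 days into September → September 28, 2027.

September 28, 2027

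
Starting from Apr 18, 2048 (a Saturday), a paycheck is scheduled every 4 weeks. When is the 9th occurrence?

Nov 28, 2048

The 9th occurrence is 8 intervals after the first: 8 × 28 = 224 days after Apr 18, 2048.
Apr has 30 days — 12 days to the end of Apr leaves 212.
May has 31 days (181 left).
Jun has 30 days (151 left).
Jul has 31 days (120 left).
Aug has 31 days (89 left).
Sep has 30 days (59 left).
Oct has 31 days (28 left).
28 days into Nov → Nov 28, 2048.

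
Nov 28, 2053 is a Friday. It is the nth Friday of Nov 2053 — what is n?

Day 28 falls in week ⌈28/7⌉ of the month.
Days 1–7 hold the 1st Friday, 8–14 the 2nd, 15–21 the 3rd, 22–28 the 4th, 29–31 the 5th.
28 is in the range for the 4th.

4th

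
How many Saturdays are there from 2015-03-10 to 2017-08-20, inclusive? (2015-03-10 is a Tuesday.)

2015-03-10 is a Tuesday; the first Saturday on or after it is 2015-03-14 (4 days later).
From 2015-03-14 to 2017-08-20: 292 + 366 + 232 = 890 days (rest of 2015, 2016, to 2017-08-20 in 2017).
890 ÷ 7 = 127 full weeks with remainder 1, so 127 more Saturdays after the first → 128.

128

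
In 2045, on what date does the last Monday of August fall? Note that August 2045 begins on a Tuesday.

August 28, 2045

August 2045 begins on a Tuesday, so the first Monday is August 7 (6 days later).
August 2045 has 31 days. Adding weeks: 7, 14, 21, 28 — the last one ≤ 31 is the 28th.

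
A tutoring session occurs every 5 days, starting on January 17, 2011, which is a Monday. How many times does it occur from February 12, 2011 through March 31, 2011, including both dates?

Occurrences land 5·i days after January 17, 2011 for i = 0, 1, 2, …
February 12, 2011 is 26 days after the start; 26 ÷ 5 = 5 remainder 1; since the remainder is 1, round up to i = 6. First occurrence in the window: #7 on February 16, 2011 (6×5 = 30 days in).
March 31, 2011 is 73 days after the start; 73 ÷ 5 = 14 remainder 3. Last occurrence in the window: #15 on March 28, 2011.
Occurrences #7 through #15: 9 in total.

9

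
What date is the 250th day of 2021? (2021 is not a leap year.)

Sep 7, 2021

Jan has 31 days (250 − 31 = 219 remain).
Feb has 28 days (219 − 28 = 191 remain).
Mar has 31 days (191 − 31 = 160 remain).
Apr has 30 days (160 − 30 = 130 remain).
May has 31 days (130 − 31 = 99 remain).
Jun has 30 days (99 − 30 = 69 remain).
Jul has 31 days (69 − 31 = 38 remain).
Aug has 31 days (38 − 31 = 7 remain).
7 into Sep → Sep 7.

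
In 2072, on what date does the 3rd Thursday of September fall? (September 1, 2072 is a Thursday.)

September 2072 begins on a Thursday, so the first Thursday is September 1.
The 3rd Thursday is 2 weeks later: 1 + 14 = 15.

September 15, 2072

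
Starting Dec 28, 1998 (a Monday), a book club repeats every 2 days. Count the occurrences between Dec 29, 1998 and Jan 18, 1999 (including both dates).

Occurrences land 2·i days after Dec 28, 1998 for i = 0, 1, 2, …
Dec 29, 1998 is 1 day after the start; 1 ÷ 2 = 0 remainder 1; since the remainder is 1, round up to i = 1. First occurrence in the window: #2 on Dec 30, 1998 (1×2 = 2 days in).
Jan 18, 1999 is 21 days after the start; 21 ÷ 2 = 10 remainder 1. Last occurrence in the window: #11 on Jan 17, 1999.
Occurrences #2 through #11: 10 in total.

10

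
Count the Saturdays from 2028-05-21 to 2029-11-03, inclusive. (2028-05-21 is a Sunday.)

2028-05-21 is a Sunday; the first Saturday on or after it is 2028-05-27 (6 days later).
From 2028-05-27 to 2029-11-03: 218 + 307 = 525 days (rest of 2028, to 2029-11-03 in 2029).
525 ÷ 7 = 75 full weeks with remainder 0, so 75 more Saturdays after the first → 76.

76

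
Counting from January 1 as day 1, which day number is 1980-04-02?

93

Days in months before April: 31 + 29 + 31 = 91.
Plus 2 days into April → day 93.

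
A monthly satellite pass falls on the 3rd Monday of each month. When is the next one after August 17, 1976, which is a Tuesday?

August 1976 starts on a Sunday; its first Monday is the 2nd, so the 3rd Monday is the 16th — August 16, 1976.
That is not after August 17, 1976, so look at September 1976.
September 1976 starts on a Wednesday; its first Monday is the 6th, so the 3rd Monday is the 20th — September 20, 1976.

September 20, 1976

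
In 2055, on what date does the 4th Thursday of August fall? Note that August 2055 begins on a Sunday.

August 2055 begins on a Sunday, so the first Thursday is August 5 (4 days later).
The 4th Thursday is 3 weeks later: 5 + 21 = 26.

August 26, 2055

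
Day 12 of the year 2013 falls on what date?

Jan 12, 2013

12 into Jan → Jan 12.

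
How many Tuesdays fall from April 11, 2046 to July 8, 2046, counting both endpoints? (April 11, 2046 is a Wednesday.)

April 11, 2046 is a Wednesday; the first Tuesday on or after it is April 17, 2046 (6 days later).
From April 17, 2046 to July 8, 2046: 13 + 31 + 30 + 8 = 82 days (rest of April, May, June, July).
82 ÷ 7 = 11 full weeks with remainder 5, so 11 more Tuesdays after the first → 12.

12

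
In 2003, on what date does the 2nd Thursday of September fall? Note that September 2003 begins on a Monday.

September 2003 begins on a Monday, so the first Thursday is September 4 (3 days later).
The 2nd Thursday is 1 weeks later: 4 + 7 = 11.

2003-09-11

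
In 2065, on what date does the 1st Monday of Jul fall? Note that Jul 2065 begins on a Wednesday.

Jul 2065 begins on a Wednesday, so the first Monday is Jul 6 (5 days later).

Jul 6, 2065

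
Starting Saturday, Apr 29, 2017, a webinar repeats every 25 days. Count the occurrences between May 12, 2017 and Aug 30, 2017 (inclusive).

4

Occurrences land 25·i days after Apr 29, 2017 for i = 0, 1, 2, …
May 12, 2017 is 13 days after the start; 13 ÷ 25 = 0 remainder 13; since the remainder is 13, round up to i = 1. First occurrence in the window: #2 on May 24, 2017 (1×25 = 25 days in).
Aug 30, 2017 is 123 days after the start; 123 ÷ 25 = 4 remainder 23. Last occurrence in the window: #5 on Aug 7, 2017.
Occurrences #2 through #5: 4 in total.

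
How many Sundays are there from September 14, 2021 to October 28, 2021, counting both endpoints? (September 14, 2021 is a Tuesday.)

September 14, 2021 is a Tuesday; the first Sunday on or after it is September 19, 2021 (5 days later).
From September 19, 2021 to October 28, 2021: 11 + 28 = 39 days (rest of September, October).
39 ÷ 7 = 5 full weeks with remainder 4, so 5 more Sundays after the first → 6.

6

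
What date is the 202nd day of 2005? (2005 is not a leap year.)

Jan has 31 days (202 − 31 = 171 remain).
Feb has 28 days (171 − 28 = 143 remain).
Mar has 31 days (143 − 31 = 112 remain).
Apr has 30 days (112 − 30 = 82 remain).
May has 31 days (82 − 31 = 51 remain).
Jun has 30 days (51 − 30 = 21 remain).
21 into Jul → Jul 21.

Jul 21, 2005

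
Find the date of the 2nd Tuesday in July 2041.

July 9, 2041

The first Tuesday of July 2041 is July 2.
The 2nd Tuesday is 1 weeks later: 2 + 7 = 9.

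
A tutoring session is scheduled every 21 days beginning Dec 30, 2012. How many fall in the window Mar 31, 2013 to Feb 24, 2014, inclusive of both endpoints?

16

Occurrences land 21·i days after Dec 30, 2012 for i = 0, 1, 2, …
Mar 31, 2013 is 91 days after the start; 91 ÷ 21 = 4 remainder 7; since the remainder is 7, round up to i = 5. First occurrence in the window: #6 on Apr 14, 2013 (5×21 = 105 days in).
Feb 24, 2014 is 421 days after the start; 421 ÷ 21 = 20 remainder 1. Last occurrence in the window: #21 on Feb 23, 2014.
Occurrences #6 through #21: 16 in total.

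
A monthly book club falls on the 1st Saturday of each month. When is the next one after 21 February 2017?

4 March 2017

February 2017 starts on a Wednesday, so its 1st Saturday is 4 February 2017 (3 days in).
That is not after 21 February 2017, so look at March 2017.
March 2017 starts on a Wednesday, so its 1st Saturday is 4 March 2017 (3 days in).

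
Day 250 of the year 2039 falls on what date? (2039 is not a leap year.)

January has 31 days (250 − 31 = 219 remain).
February has 28 days (219 − 28 = 191 remain).
March has 31 days (191 − 31 = 160 remain).
April has 30 days (160 − 30 = 130 remain).
May has 31 days (130 − 31 = 99 remain).
June has 30 days (99 − 30 = 69 remain).
July has 31 days (69 − 31 = 38 remain).
August has 31 days (38 − 31 = 7 remain).
7 into September → September 7.

7 September 2039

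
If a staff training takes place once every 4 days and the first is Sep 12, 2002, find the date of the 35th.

Jan 26, 2003

The 35th occurrence is 34 intervals after the first: 34 × 4 = 136 days after Sep 12, 2002.
Sep has 30 days — 18 days to the end of Sep leaves 118.
Oct has 31 days (87 left).
Nov has 30 days (57 left).
Dec has 31 days (26 left).
26 days into Jan → Jan 26, 2003.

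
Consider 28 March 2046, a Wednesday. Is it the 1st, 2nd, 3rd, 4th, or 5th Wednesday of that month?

4th

Day 28 falls in week ⌈28/7⌉ of the month.
Days 1–7 hold the 1st Wednesday, 8–14 the 2nd, 15–21 the 3rd, 22–28 the 4th, 29–31 the 5th.
28 is in the range for the 4th.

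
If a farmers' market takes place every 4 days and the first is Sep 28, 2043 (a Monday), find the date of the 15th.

Nov 23, 2043

The 15th occurrence is 14 intervals after the first: 14 × 4 = 56 days after Sep 28, 2043.
Sep has 30 days — 2 days to the end of Sep leaves 54.
Oct has 31 days (23 left).
23 days into Nov → Nov 23, 2043.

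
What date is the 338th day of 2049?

Dec 4, 2049

Jan has 31 days (338 − 31 = 307 remain).
Feb has 28 days (307 − 28 = 279 remain).
Mar has 31 days (279 − 31 = 248 remain).
Apr has 30 days (248 − 30 = 218 remain).
May has 31 days (218 − 31 = 187 remain).
Jun has 30 days (187 − 30 = 157 remain).
Jul has 31 days (157 − 31 = 126 remain).
Aug has 31 days (126 − 31 = 95 remain).
Sep has 30 days (95 − 30 = 65 remain).
Oct has 31 days (65 − 31 = 34 remain).
Nov has 30 days (34 − 30 = 4 remain).
4 into Dec → Dec 4.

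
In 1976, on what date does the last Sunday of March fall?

The first Sunday of March 1976 is March 7.
March 1976 has 31 days. Adding weeks: 7, 14, 21, 28 — the last one ≤ 31 is the 28th.

1976-03-28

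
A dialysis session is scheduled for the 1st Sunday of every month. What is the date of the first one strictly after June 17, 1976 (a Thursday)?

June 1976 starts on a Tuesday, so its 1st Sunday is June 6, 1976 (5 days in).
That is not after June 17, 1976, so look at July 1976.
July 1976 starts on a Thursday, so its 1st Sunday is July 4, 1976 (3 days in).

July 4, 1976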